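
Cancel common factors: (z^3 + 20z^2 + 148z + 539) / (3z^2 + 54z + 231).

(z^2 + 9z + 49)/(3z + 21)

Apply the Euclidean algorithm:
  z^3 + 20z^2 + 148z + 539 = ((1/3)z + 2/3)(3z^2 + 54z + 231) + (35z + 385)
  3z^2 + 54z + 231 = ((3/35)z + 3/5)(35z + 385) + (0)
Last nonzero remainder: 35z + 385. Dividing through by 35 gives the monic gcd z + 11.
Cancel z + 11 from numerator and denominator to get the reduced form.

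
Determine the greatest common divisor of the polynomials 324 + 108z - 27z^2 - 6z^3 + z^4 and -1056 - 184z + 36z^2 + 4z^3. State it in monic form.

By polynomial division,
  z^4 - 6z^3 - 27z^2 + 108z + 324 = ((1/4)z - 15/4)(4z^3 + 36z^2 - 184z - 1056) + (154z^2 - 318z - 3636)
  4z^3 + 36z^2 - 184z - 1056 = ((2/77)z + 1704/5929)(154z^2 - 318z - 3636) + ((10880/5929)z - 65280/5929)
  154z^2 - 318z - 3636 = ((456533/5440)z + 1796487/5440)((10880/5929)z - 65280/5929) + (0)
Last nonzero remainder: (10880/5929)z - 65280/5929. Dividing through by 10880/5929 gives the monic gcd z - 6.

-6 + z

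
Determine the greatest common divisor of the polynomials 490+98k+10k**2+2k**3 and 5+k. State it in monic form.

5+k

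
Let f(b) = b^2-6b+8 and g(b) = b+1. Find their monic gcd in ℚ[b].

By polynomial division,
  b^2-6b+8 = (b-7)(b+1) + (15)
  b+1 = ((1/15)b+1/15)(15) + (0)
The last nonzero remainder is the constant 15, so the polynomials are coprime and gcd = 1.

1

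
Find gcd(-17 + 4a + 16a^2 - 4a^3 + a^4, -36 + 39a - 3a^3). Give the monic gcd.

-1 + a

By polynomial division,
  a^4 - 4a^3 + 16a^2 + 4a - 17 = (-(1/3)a + 4/3)(-3a^3 + 39a - 36) + (29a^2 - 60a + 31)
  -3a^3 + 39a - 36 = (-(3/29)a - 180/841)(29a^2 - 60a + 31) + ((24696/841)a - 24696/841)
  29a^2 - 60a + 31 = ((24389/24696)a - 26071/24696)((24696/841)a - 24696/841) + (0)
Last nonzero remainder: (24696/841)a - 24696/841. Dividing through by 24696/841 gives the monic gcd a - 1.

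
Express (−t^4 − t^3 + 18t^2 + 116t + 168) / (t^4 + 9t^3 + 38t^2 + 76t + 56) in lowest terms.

Repeated division with remainder:
  −t^4 − t^3 + 18t^2 + 116t + 168 = (−1)(t^4 + 9t^3 + 38t^2 + 76t + 56) + (8t^3 + 56t^2 + 192t + 224)
  t^4 + 9t^3 + 38t^2 + 76t + 56 = ((1/8)t + 1/4)(8t^3 + 56t^2 + 192t + 224) + (0)
Last nonzero remainder: 8t^3 + 56t^2 + 192t + 224. Dividing through by 8 gives the monic gcd t^3 + 7t^2 + 24t + 28.
Cancel t^3 + 7t^2 + 24t + 28 from numerator and denominator to get the reduced form.

(−t + 6)/(t + 2)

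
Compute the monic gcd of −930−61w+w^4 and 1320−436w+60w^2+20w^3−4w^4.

Apply the Euclidean algorithm:
  w^4−61w−930 = (−1/4)(−4w^4+20w^3+60w^2−436w+1320) + (5w^3+15w^2−170w−600)
  −4w^4+20w^3+60w^2−436w+1320 = (−(4/5)w+32/5)(5w^3+15w^2−170w−600) + (−172w^2+172w+5160)
  5w^3+15w^2−170w−600 = (−(5/172)w−5/43)(−172w^2+172w+5160) + (0)
Last nonzero remainder: −172w^2+172w+5160. Dividing through by −172 gives the monic gcd w^2−w−30.

−30−w+w^2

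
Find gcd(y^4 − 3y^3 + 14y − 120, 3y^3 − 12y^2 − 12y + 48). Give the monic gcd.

y − 4

Euclidean algorithm in ℚ[y]:
  y^4 − 3y^3 + 14y − 120 = ((1/3)y + 1/3)(3y^3 − 12y^2 − 12y + 48) + (8y^2 + 2y − 136)
  3y^3 − 12y^2 − 12y + 48 = ((3/8)y − 51/32)(8y^2 + 2y − 136) + ((675/16)y − 675/4)
  8y^2 + 2y − 136 = ((128/675)y + 544/675)((675/16)y − 675/4) + (0)
Last nonzero remainder: (675/16)y − 675/4. Dividing through by 675/16 gives the monic gcd y − 4.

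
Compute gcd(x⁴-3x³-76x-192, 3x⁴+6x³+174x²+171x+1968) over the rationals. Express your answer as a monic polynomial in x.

Euclidean algorithm in ℚ[x]:
  x⁴-3x³-76x-192 = (1/3)(3x⁴+6x³+174x²+171x+1968) + (-5x³-58x²-133x-848)
  3x⁴+6x³+174x²+171x+1968 = (-(3/5)x+144/25)(-5x³-58x²-133x-848) + ((10707/25)x²+(10707/25)x+171312/25)
  -5x³-58x²-133x-848 = (-(125/10707)x-1325/10707)((10707/25)x²+(10707/25)x+171312/25) + (0)
Last nonzero remainder: (10707/25)x²+(10707/25)x+171312/25. Dividing through by 10707/25 gives the monic gcd x²+x+16.

x²+x+16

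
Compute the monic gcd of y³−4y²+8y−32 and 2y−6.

1

By polynomial division,
  y³−4y²+8y−32 = ((1/2)y²−(1/2)y+5/2)(2y−6) + (−17)
  2y−6 = (−(2/17)y+6/17)(−17) + (0)
The last nonzero remainder is the constant −17, so the polynomials are coprime and gcd = 1.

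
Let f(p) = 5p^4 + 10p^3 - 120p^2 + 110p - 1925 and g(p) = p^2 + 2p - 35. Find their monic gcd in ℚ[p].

Euclidean algorithm in ℚ[p]:
  5p^4 + 10p^3 - 120p^2 + 110p - 1925 = (5p^2 + 55)(p^2 + 2p - 35) + (0)
The last nonzero remainder p^2 + 2p - 35 is already monic.

p^2 + 2p - 35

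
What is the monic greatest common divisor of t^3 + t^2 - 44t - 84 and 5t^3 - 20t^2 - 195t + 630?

By polynomial division,
  t^3 + t^2 - 44t - 84 = (1/5)(5t^3 - 20t^2 - 195t + 630) + (5t^2 - 5t - 210)
  5t^3 - 20t^2 - 195t + 630 = (t - 3)(5t^2 - 5t - 210) + (0)
Last nonzero remainder: 5t^2 - 5t - 210. Dividing through by 5 gives the monic gcd t^2 - t - 42.

t^2 - t - 42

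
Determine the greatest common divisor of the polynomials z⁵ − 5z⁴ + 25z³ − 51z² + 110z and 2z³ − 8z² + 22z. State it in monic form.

Repeated division with remainder:
  z⁵ − 5z⁴ + 25z³ − 51z² + 110z = ((1/2)z² − (1/2)z + 5)(2z³ − 8z² + 22z) + (0)
Last nonzero remainder: 2z³ − 8z² + 22z. Dividing through by 2 gives the monic gcd z³ − 4z² + 11z.

z³ − 4z² + 11z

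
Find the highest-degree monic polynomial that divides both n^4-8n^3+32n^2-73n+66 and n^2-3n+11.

n^2-3n+11

Repeated division with remainder:
  n^4-8n^3+32n^2-73n+66 = (n^2-5n+6)(n^2-3n+11) + (0)
The last nonzero remainder n^2-3n+11 is already monic.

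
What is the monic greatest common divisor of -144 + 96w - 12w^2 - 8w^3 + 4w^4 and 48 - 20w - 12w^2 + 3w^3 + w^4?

-6 + w + w^2

Apply the Euclidean algorithm:
  4w^4 - 8w^3 - 12w^2 + 96w - 144 = (4)(w^4 + 3w^3 - 12w^2 - 20w + 48) + (-20w^3 + 36w^2 + 176w - 336)
  w^4 + 3w^3 - 12w^2 - 20w + 48 = (-(1/20)w - 6/25)(-20w^3 + 36w^2 + 176w - 336) + ((136/25)w^2 + (136/25)w - 816/25)
  -20w^3 + 36w^2 + 176w - 336 = (-(125/34)w + 175/17)((136/25)w^2 + (136/25)w - 816/25) + (0)
Last nonzero remainder: (136/25)w^2 + (136/25)w - 816/25. Dividing through by 136/25 gives the monic gcd w^2 + w - 6.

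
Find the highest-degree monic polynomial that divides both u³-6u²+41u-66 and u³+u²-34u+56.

u-2

Repeated division with remainder:
  u³-6u²+41u-66 = (u³+u²-34u+56) + (-7u²+75u-122)
  u³+u²-34u+56 = (-(1/7)u-82/49)(-7u²+75u-122) + ((3630/49)u-7260/49)
  -7u²+75u-122 = (-(343/3630)u+2989/3630)((3630/49)u-7260/49) + (0)
Last nonzero remainder: (3630/49)u-7260/49. Dividing through by 3630/49 gives the monic gcd u-2.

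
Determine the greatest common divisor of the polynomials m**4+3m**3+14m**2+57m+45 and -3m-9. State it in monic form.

m+3

Apply the Euclidean algorithm:
  m**4+3m**3+14m**2+57m+45 = (-(1/3)m**3-(14/3)m-5)(-3m-9) + (0)
Last nonzero remainder: -3m-9. Dividing through by -3 gives the monic gcd m+3.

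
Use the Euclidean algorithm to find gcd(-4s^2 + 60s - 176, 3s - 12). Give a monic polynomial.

By polynomial division,
  -4s^2 + 60s - 176 = (-(4/3)s + 44/3)(3s - 12) + (0)
Last nonzero remainder: 3s - 12. Dividing through by 3 gives the monic gcd s - 4.

s - 4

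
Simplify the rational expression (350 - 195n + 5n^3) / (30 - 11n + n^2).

(-70 + 25n + 5n^2)/(-6 + n)

Repeated division with remainder:
  5n^3 - 195n + 350 = (5n + 55)(n^2 - 11n + 30) + (260n - 1300)
  n^2 - 11n + 30 = ((1/260)n - 3/130)(260n - 1300) + (0)
Last nonzero remainder: 260n - 1300. Dividing through by 260 gives the monic gcd n - 5.
Cancel n - 5 from numerator and denominator to get the reduced form.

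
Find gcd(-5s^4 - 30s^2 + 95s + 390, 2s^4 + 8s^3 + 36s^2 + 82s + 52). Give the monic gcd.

Apply the Euclidean algorithm:
  -5s^4 - 30s^2 + 95s + 390 = (-5/2)(2s^4 + 8s^3 + 36s^2 + 82s + 52) + (20s^3 + 60s^2 + 300s + 520)
  2s^4 + 8s^3 + 36s^2 + 82s + 52 = ((1/10)s + 1/10)(20s^3 + 60s^2 + 300s + 520) + (0)
Last nonzero remainder: 20s^3 + 60s^2 + 300s + 520. Dividing through by 20 gives the monic gcd s^3 + 3s^2 + 15s + 26.

s^3 + 3s^2 + 15s + 26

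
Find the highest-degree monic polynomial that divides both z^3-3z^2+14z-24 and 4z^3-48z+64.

Repeated division with remainder:
  z^3-3z^2+14z-24 = (1/4)(4z^3-48z+64) + (-3z^2+26z-40)
  4z^3-48z+64 = (-(4/3)z-104/9)(-3z^2+26z-40) + ((1792/9)z-3584/9)
  -3z^2+26z-40 = (-(27/1792)z+45/448)((1792/9)z-3584/9) + (0)
Last nonzero remainder: (1792/9)z-3584/9. Dividing through by 1792/9 gives the monic gcd z-2.

z-2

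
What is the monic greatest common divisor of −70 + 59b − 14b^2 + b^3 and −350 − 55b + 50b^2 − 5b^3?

35 − 12b + b^2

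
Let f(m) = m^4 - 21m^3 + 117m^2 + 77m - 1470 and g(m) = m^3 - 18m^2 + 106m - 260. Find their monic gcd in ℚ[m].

Repeated division with remainder:
  m^4 - 21m^3 + 117m^2 + 77m - 1470 = (m - 3)(m^3 - 18m^2 + 106m - 260) + (-43m^2 + 655m - 2250)
  m^3 - 18m^2 + 106m - 260 = (-(1/43)m + 119/1849)(-43m^2 + 655m - 2250) + ((21299/1849)m - 212990/1849)
  -43m^2 + 655m - 2250 = (-(79507/21299)m + 416025/21299)((21299/1849)m - 212990/1849) + (0)
Last nonzero remainder: (21299/1849)m - 212990/1849. Dividing through by 21299/1849 gives the monic gcd m - 10.

m - 10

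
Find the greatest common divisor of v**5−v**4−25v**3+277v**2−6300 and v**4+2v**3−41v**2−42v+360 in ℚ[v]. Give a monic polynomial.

v**2+v−30

By polynomial division,
  v**5−v**4−25v**3+277v**2−6300 = (v−3)(v**4+2v**3−41v**2−42v+360) + (22v**3+196v**2−486v−5220)
  v**4+2v**3−41v**2−42v+360 = ((1/22)v−38/121)(22v**3+196v**2−486v−5220) + ((5160/121)v**2+(5160/121)v−154800/121)
  22v**3+196v**2−486v−5220 = ((1331/2580)v+3509/860)((5160/121)v**2+(5160/121)v−154800/121) + (0)
Last nonzero remainder: (5160/121)v**2+(5160/121)v−154800/121. Dividing through by 5160/121 gives the monic gcd v**2+v−30.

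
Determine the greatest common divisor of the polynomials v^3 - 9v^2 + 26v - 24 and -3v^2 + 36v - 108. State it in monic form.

1

Repeated division with remainder:
  v^3 - 9v^2 + 26v - 24 = (-(1/3)v - 1)(-3v^2 + 36v - 108) + (26v - 132)
  -3v^2 + 36v - 108 = (-(3/26)v + 135/169)(26v - 132) + (-432/169)
  26v - 132 = (-(2197/216)v + 1859/36)(-432/169) + (0)
The last nonzero remainder is the constant -432/169, so the polynomials are coprime and gcd = 1.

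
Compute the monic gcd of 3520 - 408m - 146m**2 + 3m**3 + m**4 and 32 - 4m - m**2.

-32 + 4m + m**2

Apply the Euclidean algorithm:
  m**4 + 3m**3 - 146m**2 - 408m + 3520 = (-m**2 + m + 110)(-m**2 - 4m + 32) + (0)
Last nonzero remainder: -m**2 - 4m + 32. Dividing through by -1 gives the monic gcd m**2 + 4m - 32.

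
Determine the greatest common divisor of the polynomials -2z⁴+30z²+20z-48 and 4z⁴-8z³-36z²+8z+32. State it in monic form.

z³-3z²-6z+8

Euclidean algorithm in ℚ[z]:
  -2z⁴+30z²+20z-48 = (-1/2)(4z⁴-8z³-36z²+8z+32) + (-4z³+12z²+24z-32)
  4z⁴-8z³-36z²+8z+32 = (-z-1)(-4z³+12z²+24z-32) + (0)
Last nonzero remainder: -4z³+12z²+24z-32. Dividing through by -4 gives the monic gcd z³-3z²-6z+8.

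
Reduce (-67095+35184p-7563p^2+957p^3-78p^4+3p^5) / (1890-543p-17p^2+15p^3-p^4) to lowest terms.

By polynomial division,
  3p^5-78p^4+957p^3-7563p^2+35184p-67095 = (-3p+33)(-p^4+15p^3-17p^2-543p+1890) + (411p^3-8631p^2+58773p-129465)
  -p^4+15p^3-17p^2-543p+1890 = (-(1/411)p-2/137)(411p^3-8631p^2+58773p-129465) + (0)
Last nonzero remainder: 411p^3-8631p^2+58773p-129465. Dividing through by 411 gives the monic gcd p^3-21p^2+143p-315.
Cancel p^3-21p^2+143p-315 from numerator and denominator to get the reduced form.

(-213+15p-3p^2)/(6+p)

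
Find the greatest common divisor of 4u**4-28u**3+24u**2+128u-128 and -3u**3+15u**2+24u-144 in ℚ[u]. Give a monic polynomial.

By polynomial division,
  4u**4-28u**3+24u**2+128u-128 = (-(4/3)u+8/3)(-3u**3+15u**2+24u-144) + (16u**2-128u+256)
  -3u**3+15u**2+24u-144 = (-(3/16)u-9/16)(16u**2-128u+256) + (0)
Last nonzero remainder: 16u**2-128u+256. Dividing through by 16 gives the monic gcd u**2-8u+16.

u**2-8u+16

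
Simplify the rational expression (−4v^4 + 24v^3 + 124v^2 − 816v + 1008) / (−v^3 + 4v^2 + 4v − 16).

Repeated division with remainder:
  −4v^4 + 24v^3 + 124v^2 − 816v + 1008 = (4v − 8)(−v^3 + 4v^2 + 4v − 16) + (140v^2 − 720v + 880)
  −v^3 + 4v^2 + 4v − 16 = (−(1/140)v − 2/245)(140v^2 − 720v + 880) + ((216/49)v − 432/49)
  140v^2 − 720v + 880 = ((1715/54)v − 2695/27)((216/49)v − 432/49) + (0)
Last nonzero remainder: (216/49)v − 432/49. Dividing through by 216/49 gives the monic gcd v − 2.
Cancel v − 2 from numerator and denominator to get the reduced form.

(4v^3 − 16v^2 − 156v + 504)/(v^2 − 2v − 8)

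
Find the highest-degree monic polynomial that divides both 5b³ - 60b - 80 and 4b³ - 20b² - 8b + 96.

Repeated division with remainder:
  5b³ - 60b - 80 = (5/4)(4b³ - 20b² - 8b + 96) + (25b² - 50b - 200)
  4b³ - 20b² - 8b + 96 = ((4/25)b - 12/25)(25b² - 50b - 200) + (0)
Last nonzero remainder: 25b² - 50b - 200. Dividing through by 25 gives the monic gcd b² - 2b - 8.

b² - 2b - 8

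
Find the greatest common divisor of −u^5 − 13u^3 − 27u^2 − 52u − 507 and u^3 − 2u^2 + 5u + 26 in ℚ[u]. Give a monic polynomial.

By polynomial division,
  −u^5 − 13u^3 − 27u^2 − 52u − 507 = (−u^2 − 2u − 12)(u^3 − 2u^2 + 5u + 26) + (−15u^2 + 60u − 195)
  u^3 − 2u^2 + 5u + 26 = (−(1/15)u − 2/15)(−15u^2 + 60u − 195) + (0)
Last nonzero remainder: −15u^2 + 60u − 195. Dividing through by −15 gives the monic gcd u^2 − 4u + 13.

u^2 − 4u + 13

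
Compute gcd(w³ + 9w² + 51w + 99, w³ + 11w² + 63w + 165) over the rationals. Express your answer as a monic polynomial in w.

By polynomial division,
  w³ + 9w² + 51w + 99 = (w³ + 11w² + 63w + 165) + (−2w² − 12w − 66)
  w³ + 11w² + 63w + 165 = (−(1/2)w − 5/2)(−2w² − 12w − 66) + (0)
Last nonzero remainder: −2w² − 12w − 66. Dividing through by −2 gives the monic gcd w² + 6w + 33.

w² + 6w + 33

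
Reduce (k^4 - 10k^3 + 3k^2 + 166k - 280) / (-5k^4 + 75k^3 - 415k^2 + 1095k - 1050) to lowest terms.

(-k^2 + k + 20)/(5k^2 - 30k + 75)

Euclidean algorithm in ℚ[k]:
  k^4 - 10k^3 + 3k^2 + 166k - 280 = (-1/5)(-5k^4 + 75k^3 - 415k^2 + 1095k - 1050) + (5k^3 - 80k^2 + 385k - 490)
  -5k^4 + 75k^3 - 415k^2 + 1095k - 1050 = (-k - 1)(5k^3 - 80k^2 + 385k - 490) + (-110k^2 + 990k - 1540)
  5k^3 - 80k^2 + 385k - 490 = (-(1/22)k + 7/22)(-110k^2 + 990k - 1540) + (0)
Last nonzero remainder: -110k^2 + 990k - 1540. Dividing through by -110 gives the monic gcd k^2 - 9k + 14.
Cancel k^2 - 9k + 14 from numerator and denominator to get the reduced form.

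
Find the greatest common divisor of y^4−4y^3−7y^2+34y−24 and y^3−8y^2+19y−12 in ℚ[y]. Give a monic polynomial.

Apply the Euclidean algorithm:
  y^4−4y^3−7y^2+34y−24 = (y+4)(y^3−8y^2+19y−12) + (6y^2−30y+24)
  y^3−8y^2+19y−12 = ((1/6)y−1/2)(6y^2−30y+24) + (0)
Last nonzero remainder: 6y^2−30y+24. Dividing through by 6 gives the monic gcd y^2−5y+4.

y^2−5y+4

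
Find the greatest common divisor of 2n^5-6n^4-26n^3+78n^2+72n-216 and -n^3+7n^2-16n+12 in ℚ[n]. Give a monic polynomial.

n^2-5n+6

Apply the Euclidean algorithm:
  2n^5-6n^4-26n^3+78n^2+72n-216 = (-2n^2-8n+2)(-n^3+7n^2-16n+12) + (-40n^2+200n-240)
  -n^3+7n^2-16n+12 = ((1/40)n-1/20)(-40n^2+200n-240) + (0)
Last nonzero remainder: -40n^2+200n-240. Dividing through by -40 gives the monic gcd n^2-5n+6.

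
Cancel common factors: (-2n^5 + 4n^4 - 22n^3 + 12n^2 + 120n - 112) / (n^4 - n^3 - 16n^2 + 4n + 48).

Apply the Euclidean algorithm:
  -2n^5 + 4n^4 - 22n^3 + 12n^2 + 120n - 112 = (-2n + 2)(n^4 - n^3 - 16n^2 + 4n + 48) + (-52n^3 + 52n^2 + 208n - 208)
  n^4 - n^3 - 16n^2 + 4n + 48 = (-(1/52)n)(-52n^3 + 52n^2 + 208n - 208) + (-12n^2 + 48)
  -52n^3 + 52n^2 + 208n - 208 = ((13/3)n - 13/3)(-12n^2 + 48) + (0)
Last nonzero remainder: -12n^2 + 48. Dividing through by -12 gives the monic gcd n^2 - 4.
Cancel n^2 - 4 from numerator and denominator to get the reduced form.

(-2n^3 + 4n^2 - 30n + 28)/(n^2 - n - 12)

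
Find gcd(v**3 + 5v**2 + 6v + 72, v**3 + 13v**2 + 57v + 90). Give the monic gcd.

Euclidean algorithm in ℚ[v]:
  v**3 + 5v**2 + 6v + 72 = (v**3 + 13v**2 + 57v + 90) + (-8v**2 - 51v - 18)
  v**3 + 13v**2 + 57v + 90 = (-(1/8)v - 53/64)(-8v**2 - 51v - 18) + ((801/64)v + 2403/32)
  -8v**2 - 51v - 18 = (-(512/801)v - 64/267)((801/64)v + 2403/32) + (0)
Last nonzero remainder: (801/64)v + 2403/32. Dividing through by 801/64 gives the monic gcd v + 6.

v + 6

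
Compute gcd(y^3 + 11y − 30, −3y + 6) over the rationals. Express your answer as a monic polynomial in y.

y − 2

Euclidean algorithm in ℚ[y]:
  y^3 + 11y − 30 = (−(1/3)y^2 − (2/3)y − 5)(−3y + 6) + (0)
Last nonzero remainder: −3y + 6. Dividing through by −3 gives the monic gcd y − 2.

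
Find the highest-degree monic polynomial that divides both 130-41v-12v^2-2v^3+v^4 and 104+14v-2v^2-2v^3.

Apply the Euclidean algorithm:
  v^4-2v^3-12v^2-41v+130 = (-(1/2)v+3/2)(-2v^3-2v^2+14v+104) + (-2v^2-10v-26)
  -2v^3-2v^2+14v+104 = (v-4)(-2v^2-10v-26) + (0)
Last nonzero remainder: -2v^2-10v-26. Dividing through by -2 gives the monic gcd v^2+5v+13.

13+5v+v^2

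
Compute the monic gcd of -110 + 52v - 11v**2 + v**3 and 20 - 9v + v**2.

Apply the Euclidean algorithm:
  v**3 - 11v**2 + 52v - 110 = (v - 2)(v**2 - 9v + 20) + (14v - 70)
  v**2 - 9v + 20 = ((1/14)v - 2/7)(14v - 70) + (0)
Last nonzero remainder: 14v - 70. Dividing through by 14 gives the monic gcd v - 5.

-5 + v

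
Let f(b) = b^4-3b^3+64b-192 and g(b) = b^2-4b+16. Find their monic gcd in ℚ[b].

Euclidean algorithm in ℚ[b]:
  b^4-3b^3+64b-192 = (b^2+b-12)(b^2-4b+16) + (0)
The last nonzero remainder b^2-4b+16 is already monic.

b^2-4b+16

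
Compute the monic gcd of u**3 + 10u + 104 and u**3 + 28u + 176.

Euclidean algorithm in ℚ[u]:
  u**3 + 10u + 104 = (u**3 + 28u + 176) + (−18u − 72)
  u**3 + 28u + 176 = (−(1/18)u**2 + (2/9)u − 22/9)(−18u − 72) + (0)
Last nonzero remainder: −18u − 72. Dividing through by −18 gives the monic gcd u + 4.

u + 4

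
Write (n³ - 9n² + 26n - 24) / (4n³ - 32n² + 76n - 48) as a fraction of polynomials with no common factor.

(n - 2)/(4n - 4)

Apply the Euclidean algorithm:
  n³ - 9n² + 26n - 24 = (1/4)(4n³ - 32n² + 76n - 48) + (-n² + 7n - 12)
  4n³ - 32n² + 76n - 48 = (-4n + 4)(-n² + 7n - 12) + (0)
Last nonzero remainder: -n² + 7n - 12. Dividing through by -1 gives the monic gcd n² - 7n + 12.
Cancel n² - 7n + 12 from numerator and denominator to get the reduced form.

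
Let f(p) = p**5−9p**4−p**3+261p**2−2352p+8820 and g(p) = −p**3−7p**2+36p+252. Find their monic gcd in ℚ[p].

p**2+p−42

Apply the Euclidean algorithm:
  p**5−9p**4−p**3+261p**2−2352p+8820 = (−p**2+16p−147)(−p**3−7p**2+36p+252) + (−1092p**2−1092p+45864)
  −p**3−7p**2+36p+252 = ((1/1092)p+1/182)(−1092p**2−1092p+45864) + (0)
Last nonzero remainder: −1092p**2−1092p+45864. Dividing through by −1092 gives the monic gcd p**2+p−42.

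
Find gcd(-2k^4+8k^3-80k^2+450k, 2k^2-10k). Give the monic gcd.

Euclidean algorithm in ℚ[k]:
  -2k^4+8k^3-80k^2+450k = (-k^2-k-45)(2k^2-10k) + (0)
Last nonzero remainder: 2k^2-10k. Dividing through by 2 gives the monic gcd k^2-5k.

k^2-5k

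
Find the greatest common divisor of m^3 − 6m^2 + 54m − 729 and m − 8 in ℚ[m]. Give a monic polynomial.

1

Apply the Euclidean algorithm:
  m^3 − 6m^2 + 54m − 729 = (m^2 + 2m + 70)(m − 8) + (−169)
  m − 8 = (−(1/169)m + 8/169)(−169) + (0)
The last nonzero remainder is the constant −169, so the polynomials are coprime and gcd = 1.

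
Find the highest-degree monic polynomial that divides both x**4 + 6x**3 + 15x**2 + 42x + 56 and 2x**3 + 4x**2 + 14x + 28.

By polynomial division,
  x**4 + 6x**3 + 15x**2 + 42x + 56 = ((1/2)x + 2)(2x**3 + 4x**2 + 14x + 28) + (0)
Last nonzero remainder: 2x**3 + 4x**2 + 14x + 28. Dividing through by 2 gives the monic gcd x**3 + 2x**2 + 7x + 14.

x**3 + 2x**2 + 7x + 14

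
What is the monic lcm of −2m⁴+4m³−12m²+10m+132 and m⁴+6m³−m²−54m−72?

m⁶+5m⁵+4m⁴+13m³−29m²−522m−792

Repeated division with remainder:
  −2m⁴+4m³−12m²+10m+132 = (−2)(m⁴+6m³−m²−54m−72) + (16m³−14m²−98m−12)
  m⁴+6m³−m²−54m−72 = ((1/16)m+55/128)(16m³−14m²−98m−12) + ((713/64)m²−(713/64)m−2139/32)
  16m³−14m²−98m−12 = ((1024/713)m+128/713)((713/64)m²−(713/64)m−2139/32) + (0)
Last nonzero remainder: (713/64)m²−(713/64)m−2139/32. Dividing through by 713/64 gives the monic gcd m²−m−6.
Then lcm(f, g) = f·g / gcd(f, g); expanding and making the result monic gives the answer.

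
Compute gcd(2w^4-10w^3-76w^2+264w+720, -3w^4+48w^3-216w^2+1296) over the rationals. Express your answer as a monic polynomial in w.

w^3-10w^2+12w+72

Apply the Euclidean algorithm:
  2w^4-10w^3-76w^2+264w+720 = (-2/3)(-3w^4+48w^3-216w^2+1296) + (22w^3-220w^2+264w+1584)
  -3w^4+48w^3-216w^2+1296 = (-(3/22)w+9/11)(22w^3-220w^2+264w+1584) + (0)
Last nonzero remainder: 22w^3-220w^2+264w+1584. Dividing through by 22 gives the monic gcd w^3-10w^2+12w+72.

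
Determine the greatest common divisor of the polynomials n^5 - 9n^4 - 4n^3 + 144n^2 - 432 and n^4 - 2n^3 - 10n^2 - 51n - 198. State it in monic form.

n^2 - 3n - 18

Euclidean algorithm in ℚ[n]:
  n^5 - 9n^4 - 4n^3 + 144n^2 - 432 = (n - 7)(n^4 - 2n^3 - 10n^2 - 51n - 198) + (-8n^3 + 125n^2 - 159n - 1818)
  n^4 - 2n^3 - 10n^2 - 51n - 198 = (-(1/8)n - 109/64)(-8n^3 + 125n^2 - 159n - 1818) + ((11713/64)n^2 - (35139/64)n - 105417/32)
  -8n^3 + 125n^2 - 159n - 1818 = (-(512/11713)n + 6464/11713)((11713/64)n^2 - (35139/64)n - 105417/32) + (0)
Last nonzero remainder: (11713/64)n^2 - (35139/64)n - 105417/32. Dividing through by 11713/64 gives the monic gcd n^2 - 3n - 18.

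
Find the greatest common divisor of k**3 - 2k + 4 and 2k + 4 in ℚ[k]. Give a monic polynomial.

k + 2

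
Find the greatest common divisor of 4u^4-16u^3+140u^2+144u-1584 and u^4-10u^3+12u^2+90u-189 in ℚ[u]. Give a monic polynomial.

u^2-9

Euclidean algorithm in ℚ[u]:
  4u^4-16u^3+140u^2+144u-1584 = (4)(u^4-10u^3+12u^2+90u-189) + (24u^3+92u^2-216u-828)
  u^4-10u^3+12u^2+90u-189 = ((1/24)u-83/144)(24u^3+92u^2-216u-828) + ((2665/36)u^2-2665/4)
  24u^3+92u^2-216u-828 = ((864/2665)u+3312/2665)((2665/36)u^2-2665/4) + (0)
Last nonzero remainder: (2665/36)u^2-2665/4. Dividing through by 2665/36 gives the monic gcd u^2-9.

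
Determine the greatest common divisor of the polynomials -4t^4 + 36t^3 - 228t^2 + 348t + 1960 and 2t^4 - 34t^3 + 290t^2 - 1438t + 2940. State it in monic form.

t^3 - 11t^2 + 79t - 245

Apply the Euclidean algorithm:
  -4t^4 + 36t^3 - 228t^2 + 348t + 1960 = (-2)(2t^4 - 34t^3 + 290t^2 - 1438t + 2940) + (-32t^3 + 352t^2 - 2528t + 7840)
  2t^4 - 34t^3 + 290t^2 - 1438t + 2940 = (-(1/16)t + 3/8)(-32t^3 + 352t^2 - 2528t + 7840) + (0)
Last nonzero remainder: -32t^3 + 352t^2 - 2528t + 7840. Dividing through by -32 gives the monic gcd t^3 - 11t^2 + 79t - 245.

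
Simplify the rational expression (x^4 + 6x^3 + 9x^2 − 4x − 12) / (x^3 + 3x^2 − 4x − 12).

Apply the Euclidean algorithm:
  x^4 + 6x^3 + 9x^2 − 4x − 12 = (x + 3)(x^3 + 3x^2 − 4x − 12) + (4x^2 + 20x + 24)
  x^3 + 3x^2 − 4x − 12 = ((1/4)x − 1/2)(4x^2 + 20x + 24) + (0)
Last nonzero remainder: 4x^2 + 20x + 24. Dividing through by 4 gives the monic gcd x^2 + 5x + 6.
Cancel x^2 + 5x + 6 from numerator and denominator to get the reduced form.

(x^2 + x − 2)/(x − 2)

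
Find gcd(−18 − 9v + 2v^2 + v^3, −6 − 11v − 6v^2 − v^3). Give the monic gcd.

6 + 5v + v^2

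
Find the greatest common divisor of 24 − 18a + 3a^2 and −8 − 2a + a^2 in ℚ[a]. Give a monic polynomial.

Repeated division with remainder:
  3a^2 − 18a + 24 = (3)(a^2 − 2a − 8) + (−12a + 48)
  a^2 − 2a − 8 = (−(1/12)a − 1/6)(−12a + 48) + (0)
Last nonzero remainder: −12a + 48. Dividing through by −12 gives the monic gcd a − 4.

−4 + a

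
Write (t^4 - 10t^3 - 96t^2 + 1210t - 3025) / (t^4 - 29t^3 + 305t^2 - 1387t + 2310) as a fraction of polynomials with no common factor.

(t^2 + 6t - 55)/(t^2 - 13t + 42)

Euclidean algorithm in ℚ[t]:
  t^4 - 10t^3 - 96t^2 + 1210t - 3025 = (t^4 - 29t^3 + 305t^2 - 1387t + 2310) + (19t^3 - 401t^2 + 2597t - 5335)
  t^4 - 29t^3 + 305t^2 - 1387t + 2310 = ((1/19)t - 150/361)(19t^3 - 401t^2 + 2597t - 5335) + ((612/361)t^2 - (9792/361)t + 33660/361)
  19t^3 - 401t^2 + 2597t - 5335 = ((6859/612)t - 35017/612)((612/361)t^2 - (9792/361)t + 33660/361) + (0)
Last nonzero remainder: (612/361)t^2 - (9792/361)t + 33660/361. Dividing through by 612/361 gives the monic gcd t^2 - 16t + 55.
Cancel t^2 - 16t + 55 from numerator and denominator to get the reduced form.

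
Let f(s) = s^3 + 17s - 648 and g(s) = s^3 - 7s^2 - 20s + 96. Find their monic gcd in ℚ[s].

s - 8

Repeated division with remainder:
  s^3 + 17s - 648 = (s^3 - 7s^2 - 20s + 96) + (7s^2 + 37s - 744)
  s^3 - 7s^2 - 20s + 96 = ((1/7)s - 86/49)(7s^2 + 37s - 744) + ((7410/49)s - 59280/49)
  7s^2 + 37s - 744 = ((343/7410)s + 1519/2470)((7410/49)s - 59280/49) + (0)
Last nonzero remainder: (7410/49)s - 59280/49. Dividing through by 7410/49 gives the monic gcd s - 8.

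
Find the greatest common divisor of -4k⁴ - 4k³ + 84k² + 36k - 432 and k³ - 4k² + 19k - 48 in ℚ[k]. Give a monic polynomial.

k - 3

Euclidean algorithm in ℚ[k]:
  -4k⁴ - 4k³ + 84k² + 36k - 432 = (-4k - 20)(k³ - 4k² + 19k - 48) + (80k² + 224k - 1392)
  k³ - 4k² + 19k - 48 = ((1/80)k - 17/200)(80k² + 224k - 1392) + ((1386/25)k - 4158/25)
  80k² + 224k - 1392 = ((1000/693)k + 5800/693)((1386/25)k - 4158/25) + (0)
Last nonzero remainder: (1386/25)k - 4158/25. Dividing through by 1386/25 gives the monic gcd k - 3.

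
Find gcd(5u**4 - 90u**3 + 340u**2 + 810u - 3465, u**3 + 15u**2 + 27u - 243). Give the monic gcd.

Euclidean algorithm in ℚ[u]:
  5u**4 - 90u**3 + 340u**2 + 810u - 3465 = (5u - 165)(u**3 + 15u**2 + 27u - 243) + (2680u**2 + 6480u - 43560)
  u**3 + 15u**2 + 27u - 243 = ((1/2680)u + 843/179560)(2680u**2 + 6480u - 43560) + ((57600/4489)u - 172800/4489)
  2680u**2 + 6480u - 43560 = ((300763/1440)u + 543169/480)((57600/4489)u - 172800/4489) + (0)
Last nonzero remainder: (57600/4489)u - 172800/4489. Dividing through by 57600/4489 gives the monic gcd u - 3.

u - 3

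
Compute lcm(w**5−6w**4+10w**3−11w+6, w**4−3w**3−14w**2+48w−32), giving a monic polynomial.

w**7−6w**6−6w**5+96w**4−171w**3+6w**2+176w−96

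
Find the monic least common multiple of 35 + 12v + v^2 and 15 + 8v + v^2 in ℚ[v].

By polynomial division,
  v^2 + 12v + 35 = (v^2 + 8v + 15) + (4v + 20)
  v^2 + 8v + 15 = ((1/4)v + 3/4)(4v + 20) + (0)
Last nonzero remainder: 4v + 20. Dividing through by 4 gives the monic gcd v + 5.
Then lcm(f, g) = f·g / gcd(f, g); expanding and making the result monic gives the answer.

105 + 71v + 15v^2 + v^3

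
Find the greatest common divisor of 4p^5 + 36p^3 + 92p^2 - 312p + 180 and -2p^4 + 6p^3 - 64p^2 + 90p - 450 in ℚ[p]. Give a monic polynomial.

Repeated division with remainder:
  4p^5 + 36p^3 + 92p^2 - 312p + 180 = (-2p - 6)(-2p^4 + 6p^3 - 64p^2 + 90p - 450) + (-56p^3 - 112p^2 - 672p - 2520)
  -2p^4 + 6p^3 - 64p^2 + 90p - 450 = ((1/28)p - 5/28)(-56p^3 - 112p^2 - 672p - 2520) + (-60p^2 + 60p - 900)
  -56p^3 - 112p^2 - 672p - 2520 = ((14/15)p + 14/5)(-60p^2 + 60p - 900) + (0)
Last nonzero remainder: -60p^2 + 60p - 900. Dividing through by -60 gives the monic gcd p^2 - p + 15.

p^2 - p + 15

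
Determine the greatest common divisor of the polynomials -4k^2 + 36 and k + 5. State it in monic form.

1

Repeated division with remainder:
  -4k^2 + 36 = (-4k + 20)(k + 5) + (-64)
  k + 5 = (-(1/64)k - 5/64)(-64) + (0)
The last nonzero remainder is the constant -64, so the polynomials are coprime and gcd = 1.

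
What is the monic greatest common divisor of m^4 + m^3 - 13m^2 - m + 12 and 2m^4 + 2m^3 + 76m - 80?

Apply the Euclidean algorithm:
  m^4 + m^3 - 13m^2 - m + 12 = (1/2)(2m^4 + 2m^3 + 76m - 80) + (-13m^2 - 39m + 52)
  2m^4 + 2m^3 + 76m - 80 = (-(2/13)m^2 + (4/13)m - 20/13)(-13m^2 - 39m + 52) + (0)
Last nonzero remainder: -13m^2 - 39m + 52. Dividing through by -13 gives the monic gcd m^2 + 3m - 4.

m^2 + 3m - 4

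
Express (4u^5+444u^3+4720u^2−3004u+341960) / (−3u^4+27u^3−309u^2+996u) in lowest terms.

(−4u^3−20u^2−212u−4120)/(3u^2−12u)

Repeated division with remainder:
  4u^5+444u^3+4720u^2−3004u+341960 = (−(4/3)u−12)(−3u^4+27u^3−309u^2+996u) + (356u^3+2340u^2+8948u+341960)
  −3u^4+27u^3−309u^2+996u = (−(3/356)u+2079/15842)(356u^3+2340u^2+8948u+341960) + (−(4282740/7921)u^2+(21413700/7921)u−355467420/7921)
  356u^3+2340u^2+8948u+341960 = (−(704969/1070685)u−15842/2079)(−(4282740/7921)u^2+(21413700/7921)u−355467420/7921) + (0)
Last nonzero remainder: −(4282740/7921)u^2+(21413700/7921)u−355467420/7921. Dividing through by −4282740/7921 gives the monic gcd u^2−5u+83.
Cancel u^2−5u+83 from numerator and denominator to get the reduced form.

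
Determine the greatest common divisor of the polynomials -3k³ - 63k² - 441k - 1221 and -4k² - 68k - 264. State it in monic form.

k + 11

Euclidean algorithm in ℚ[k]:
  -3k³ - 63k² - 441k - 1221 = ((3/4)k + 3)(-4k² - 68k - 264) + (-39k - 429)
  -4k² - 68k - 264 = ((4/39)k + 8/13)(-39k - 429) + (0)
Last nonzero remainder: -39k - 429. Dividing through by -39 gives the monic gcd k + 11.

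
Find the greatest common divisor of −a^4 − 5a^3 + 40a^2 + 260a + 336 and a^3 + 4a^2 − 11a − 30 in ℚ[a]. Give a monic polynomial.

Repeated division with remainder:
  −a^4 − 5a^3 + 40a^2 + 260a + 336 = (−a − 1)(a^3 + 4a^2 − 11a − 30) + (33a^2 + 219a + 306)
  a^3 + 4a^2 − 11a − 30 = ((1/33)a − 29/363)(33a^2 + 219a + 306) + (−(336/121)a − 672/121)
  33a^2 + 219a + 306 = (−(1331/112)a − 6171/112)(−(336/121)a − 672/121) + (0)
Last nonzero remainder: −(336/121)a − 672/121. Dividing through by −336/121 gives the monic gcd a + 2.

a + 2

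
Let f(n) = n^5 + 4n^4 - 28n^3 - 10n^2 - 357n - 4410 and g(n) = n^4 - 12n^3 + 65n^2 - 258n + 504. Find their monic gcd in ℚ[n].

Repeated division with remainder:
  n^5 + 4n^4 - 28n^3 - 10n^2 - 357n - 4410 = (n + 16)(n^4 - 12n^3 + 65n^2 - 258n + 504) + (99n^3 - 792n^2 + 3267n - 12474)
  n^4 - 12n^3 + 65n^2 - 258n + 504 = ((1/99)n - 4/99)(99n^3 - 792n^2 + 3267n - 12474) + (0)
Last nonzero remainder: 99n^3 - 792n^2 + 3267n - 12474. Dividing through by 99 gives the monic gcd n^3 - 8n^2 + 33n - 126.

n^3 - 8n^2 + 33n - 126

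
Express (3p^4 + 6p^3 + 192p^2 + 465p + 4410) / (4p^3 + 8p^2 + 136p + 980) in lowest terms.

(3p^2 + 15p + 90)/(4p + 20)

Euclidean algorithm in ℚ[p]:
  3p^4 + 6p^3 + 192p^2 + 465p + 4410 = ((3/4)p)(4p^3 + 8p^2 + 136p + 980) + (90p^2 - 270p + 4410)
  4p^3 + 8p^2 + 136p + 980 = ((2/45)p + 2/9)(90p^2 - 270p + 4410) + (0)
Last nonzero remainder: 90p^2 - 270p + 4410. Dividing through by 90 gives the monic gcd p^2 - 3p + 49.
Cancel p^2 - 3p + 49 from numerator and denominator to get the reduced form.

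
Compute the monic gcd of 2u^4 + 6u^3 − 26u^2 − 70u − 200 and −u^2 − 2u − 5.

u^2 + 2u + 5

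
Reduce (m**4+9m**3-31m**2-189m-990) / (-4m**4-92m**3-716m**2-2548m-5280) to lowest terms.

(-m+6)/(4m+32)

Euclidean algorithm in ℚ[m]:
  m**4+9m**3-31m**2-189m-990 = (-1/4)(-4m**4-92m**3-716m**2-2548m-5280) + (-14m**3-210m**2-826m-2310)
  -4m**4-92m**3-716m**2-2548m-5280 = ((2/7)m+16/7)(-14m**3-210m**2-826m-2310) + (0)
Last nonzero remainder: -14m**3-210m**2-826m-2310. Dividing through by -14 gives the monic gcd m**3+15m**2+59m+165.
Cancel m**3+15m**2+59m+165 from numerator and denominator to get the reduced form.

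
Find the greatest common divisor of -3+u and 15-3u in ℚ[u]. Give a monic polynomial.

Euclidean algorithm in ℚ[u]:
  u-3 = (-1/3)(-3u+15) + (2)
  -3u+15 = (-(3/2)u+15/2)(2) + (0)
The last nonzero remainder is the constant 2, so the polynomials are coprime and gcd = 1.

1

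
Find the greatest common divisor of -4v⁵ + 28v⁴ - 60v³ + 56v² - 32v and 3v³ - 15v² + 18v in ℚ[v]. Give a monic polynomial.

v² - 2v

By polynomial division,
  -4v⁵ + 28v⁴ - 60v³ + 56v² - 32v = (-(4/3)v² + (8/3)v + 4/3)(3v³ - 15v² + 18v) + (28v² - 56v)
  3v³ - 15v² + 18v = ((3/28)v - 9/28)(28v² - 56v) + (0)
Last nonzero remainder: 28v² - 56v. Dividing through by 28 gives the monic gcd v² - 2v.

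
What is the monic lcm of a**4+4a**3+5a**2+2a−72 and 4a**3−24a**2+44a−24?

Repeated division with remainder:
  a**4+4a**3+5a**2+2a−72 = ((1/4)a+5/2)(4a**3−24a**2+44a−24) + (54a**2−102a−12)
  4a**3−24a**2+44a−24 = ((2/27)a−74/243)(54a**2−102a−12) + ((1120/81)a−2240/81)
  54a**2−102a−12 = ((2187/560)a+243/560)((1120/81)a−2240/81) + (0)
Last nonzero remainder: (1120/81)a−2240/81. Dividing through by 1120/81 gives the monic gcd a−2.
Then lcm(f, g) = f·g / gcd(f, g); expanding and making the result monic gives the answer.

a**6−8a**4−6a**3−65a**2+294a−216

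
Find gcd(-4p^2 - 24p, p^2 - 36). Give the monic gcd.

Repeated division with remainder:
  -4p^2 - 24p = (-4)(p^2 - 36) + (-24p - 144)
  p^2 - 36 = (-(1/24)p + 1/4)(-24p - 144) + (0)
Last nonzero remainder: -24p - 144. Dividing through by -24 gives the monic gcd p + 6.

p + 6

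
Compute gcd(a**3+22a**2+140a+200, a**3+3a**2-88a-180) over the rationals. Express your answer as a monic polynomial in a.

Apply the Euclidean algorithm:
  a**3+22a**2+140a+200 = (a**3+3a**2-88a-180) + (19a**2+228a+380)
  a**3+3a**2-88a-180 = ((1/19)a-9/19)(19a**2+228a+380) + (0)
Last nonzero remainder: 19a**2+228a+380. Dividing through by 19 gives the monic gcd a**2+12a+20.

a**2+12a+20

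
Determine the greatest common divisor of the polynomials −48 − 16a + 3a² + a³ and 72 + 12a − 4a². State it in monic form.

3 + a

Apply the Euclidean algorithm:
  a³ + 3a² − 16a − 48 = (−(1/4)a − 3/2)(−4a² + 12a + 72) + (20a + 60)
  −4a² + 12a + 72 = (−(1/5)a + 6/5)(20a + 60) + (0)
Last nonzero remainder: 20a + 60. Dividing through by 20 gives the monic gcd a + 3.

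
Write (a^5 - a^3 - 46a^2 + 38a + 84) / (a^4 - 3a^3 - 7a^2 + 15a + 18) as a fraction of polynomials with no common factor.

(a^3 + 2a^2 + 6a - 28)/(a^2 - a - 6)

Apply the Euclidean algorithm:
  a^5 - a^3 - 46a^2 + 38a + 84 = (a + 3)(a^4 - 3a^3 - 7a^2 + 15a + 18) + (15a^3 - 40a^2 - 25a + 30)
  a^4 - 3a^3 - 7a^2 + 15a + 18 = ((1/15)a - 1/45)(15a^3 - 40a^2 - 25a + 30) + (-(56/9)a^2 + (112/9)a + 56/3)
  15a^3 - 40a^2 - 25a + 30 = (-(135/56)a + 45/28)(-(56/9)a^2 + (112/9)a + 56/3) + (0)
Last nonzero remainder: -(56/9)a^2 + (112/9)a + 56/3. Dividing through by -56/9 gives the monic gcd a^2 - 2a - 3.
Cancel a^2 - 2a - 3 from numerator and denominator to get the reduced form.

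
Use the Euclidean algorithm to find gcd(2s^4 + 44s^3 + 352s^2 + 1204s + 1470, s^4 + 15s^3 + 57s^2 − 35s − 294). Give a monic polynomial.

Apply the Euclidean algorithm:
  2s^4 + 44s^3 + 352s^2 + 1204s + 1470 = (2)(s^4 + 15s^3 + 57s^2 − 35s − 294) + (14s^3 + 238s^2 + 1274s + 2058)
  s^4 + 15s^3 + 57s^2 − 35s − 294 = ((1/14)s − 1/7)(14s^3 + 238s^2 + 1274s + 2058) + (0)
Last nonzero remainder: 14s^3 + 238s^2 + 1274s + 2058. Dividing through by 14 gives the monic gcd s^3 + 17s^2 + 91s + 147.

s^3 + 17s^2 + 91s + 147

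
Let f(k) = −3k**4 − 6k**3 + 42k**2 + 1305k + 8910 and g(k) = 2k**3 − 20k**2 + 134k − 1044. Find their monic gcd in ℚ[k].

k − 9

Apply the Euclidean algorithm:
  −3k**4 − 6k**3 + 42k**2 + 1305k + 8910 = (−(3/2)k − 18)(2k**3 − 20k**2 + 134k − 1044) + (−117k**2 + 2151k − 9882)
  2k**3 − 20k**2 + 134k − 1044 = (−(2/117)k − 218/1521)(−117k**2 + 2151k − 9882) + ((46200/169)k − 415800/169)
  −117k**2 + 2151k − 9882 = (−(6591/15400)k + 30927/7700)((46200/169)k − 415800/169) + (0)
Last nonzero remainder: (46200/169)k − 415800/169. Dividing through by 46200/169 gives the monic gcd k − 9.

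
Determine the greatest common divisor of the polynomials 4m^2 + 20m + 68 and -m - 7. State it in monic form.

1

Euclidean algorithm in ℚ[m]:
  4m^2 + 20m + 68 = (-4m + 8)(-m - 7) + (124)
  -m - 7 = (-(1/124)m - 7/124)(124) + (0)
The last nonzero remainder is the constant 124, so the polynomials are coprime and gcd = 1.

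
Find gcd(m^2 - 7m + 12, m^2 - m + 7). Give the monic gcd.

1

Apply the Euclidean algorithm:
  m^2 - 7m + 12 = (m^2 - m + 7) + (-6m + 5)
  m^2 - m + 7 = (-(1/6)m + 1/36)(-6m + 5) + (247/36)
  -6m + 5 = (-(216/247)m + 180/247)(247/36) + (0)
The last nonzero remainder is the constant 247/36, so the polynomials are coprime and gcd = 1.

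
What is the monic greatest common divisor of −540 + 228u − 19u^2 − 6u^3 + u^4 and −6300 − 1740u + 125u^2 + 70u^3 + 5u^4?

Euclidean algorithm in ℚ[u]:
  u^4 − 6u^3 − 19u^2 + 228u − 540 = (1/5)(5u^4 + 70u^3 + 125u^2 − 1740u − 6300) + (−20u^3 − 44u^2 + 576u + 720)
  5u^4 + 70u^3 + 125u^2 − 1740u − 6300 = (−(1/4)u − 59/20)(−20u^3 − 44u^2 + 576u + 720) + ((696/5)u^2 + (696/5)u − 4176)
  −20u^3 − 44u^2 + 576u + 720 = (−(25/174)u − 5/29)((696/5)u^2 + (696/5)u − 4176) + (0)
Last nonzero remainder: (696/5)u^2 + (696/5)u − 4176. Dividing through by 696/5 gives the monic gcd u^2 + u − 30.

−30 + u + u^2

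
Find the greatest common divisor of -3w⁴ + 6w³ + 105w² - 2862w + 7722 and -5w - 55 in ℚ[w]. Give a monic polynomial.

Euclidean algorithm in ℚ[w]:
  -3w⁴ + 6w³ + 105w² - 2862w + 7722 = ((3/5)w³ - (39/5)w² + (324/5)w - 702/5)(-5w - 55) + (0)
Last nonzero remainder: -5w - 55. Dividing through by -5 gives the monic gcd w + 11.

w + 11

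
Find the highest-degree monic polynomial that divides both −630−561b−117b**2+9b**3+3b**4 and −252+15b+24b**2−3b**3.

−21−4b+b**2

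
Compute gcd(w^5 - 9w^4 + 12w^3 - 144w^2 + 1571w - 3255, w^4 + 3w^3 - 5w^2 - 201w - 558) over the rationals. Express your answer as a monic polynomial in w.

Apply the Euclidean algorithm:
  w^5 - 9w^4 + 12w^3 - 144w^2 + 1571w - 3255 = (w - 12)(w^4 + 3w^3 - 5w^2 - 201w - 558) + (53w^3 - 3w^2 - 283w - 9951)
  w^4 + 3w^3 - 5w^2 - 201w - 558 = ((1/53)w + 162/2809)(53w^3 - 3w^2 - 283w - 9951) + ((1440/2809)w^2 + (8640/2809)w + 44640/2809)
  53w^3 - 3w^2 - 283w - 9951 = ((148877/1440)w - 300563/480)((1440/2809)w^2 + (8640/2809)w + 44640/2809) + (0)
Last nonzero remainder: (1440/2809)w^2 + (8640/2809)w + 44640/2809. Dividing through by 1440/2809 gives the monic gcd w^2 + 6w + 31.

w^2 + 6w + 31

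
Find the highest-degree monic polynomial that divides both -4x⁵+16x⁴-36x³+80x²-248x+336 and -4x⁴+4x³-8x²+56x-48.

x³+2x-12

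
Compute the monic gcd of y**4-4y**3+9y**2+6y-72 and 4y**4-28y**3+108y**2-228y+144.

y**3-6y**2+21y-36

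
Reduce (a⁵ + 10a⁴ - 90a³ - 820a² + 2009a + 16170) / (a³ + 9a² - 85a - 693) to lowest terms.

(a³ - 8a² - 23a + 210)/(a - 9)

Apply the Euclidean algorithm:
  a⁵ + 10a⁴ - 90a³ - 820a² + 2009a + 16170 = (a² + a - 14)(a³ + 9a² - 85a - 693) + (84a² + 1512a + 6468)
  a³ + 9a² - 85a - 693 = ((1/84)a - 3/28)(84a² + 1512a + 6468) + (0)
Last nonzero remainder: 84a² + 1512a + 6468. Dividing through by 84 gives the monic gcd a² + 18a + 77.
Cancel a² + 18a + 77 from numerator and denominator to get the reduced form.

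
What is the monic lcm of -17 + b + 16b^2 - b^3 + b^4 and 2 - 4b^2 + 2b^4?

Euclidean algorithm in ℚ[b]:
  b^4 - b^3 + 16b^2 + b - 17 = (1/2)(2b^4 - 4b^2 + 2) + (-b^3 + 18b^2 + b - 18)
  2b^4 - 4b^2 + 2 = (-2b - 36)(-b^3 + 18b^2 + b - 18) + (646b^2 - 646)
  -b^3 + 18b^2 + b - 18 = (-(1/646)b + 9/323)(646b^2 - 646) + (0)
Last nonzero remainder: 646b^2 - 646. Dividing through by 646 gives the monic gcd b^2 - 1.
Then lcm(f, g) = f·g / gcd(f, g); expanding and making the result monic gives the answer.

17 - b - 33b^2 + 2b^3 + 15b^4 - b^5 + b^6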